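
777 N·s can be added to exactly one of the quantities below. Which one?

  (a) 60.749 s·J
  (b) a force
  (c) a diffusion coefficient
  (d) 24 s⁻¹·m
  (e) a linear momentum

(e)

Reference: N·s = kg·m·s⁻²·s = kg·m·s⁻¹.
Each option:
  (a) J·s = N·m·s = kg·m²·s⁻¹
  (b) [force] = kg·m·s⁻²
  (c) [diffusion coefficient] = m²·s⁻¹
  (d) m·s⁻¹
  (e) [linear momentum] = kg·m·s⁻¹  ← same
Only (e) matches kg·m·s⁻¹.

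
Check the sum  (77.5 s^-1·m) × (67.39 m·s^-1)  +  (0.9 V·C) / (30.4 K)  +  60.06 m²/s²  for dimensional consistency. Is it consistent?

No

Dimensions:
  (77.5 s^-1·m) × (67.39 m·s^-1):  [m·s⁻¹] · [m·s⁻¹] = m²·s⁻²
  (0.9 V·C) / (30.4 K):  [kg·m²·s⁻²] / [K] = kg·m²·s⁻²·K⁻¹
  60.06 m²/s²:  m²·s⁻²
The terms do not share a single dimension (kg·m²·s⁻²·K⁻¹ vs m²·s⁻²).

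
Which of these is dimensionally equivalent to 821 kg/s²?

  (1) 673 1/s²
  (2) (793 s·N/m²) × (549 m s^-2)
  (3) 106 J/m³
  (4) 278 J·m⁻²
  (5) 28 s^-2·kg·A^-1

Reference: kg·s⁻².
Each option:
  (1) s⁻²
  (2) [kg·m⁻¹·s⁻¹] · [m·s⁻²] = kg·s⁻³
  (3) J·m⁻³ = N·m·m⁻³ = kg·m⁻¹·s⁻²
  (4) J·m⁻² = N·m·m⁻² = kg·s⁻²  ← same
  (5) kg·s⁻²·A⁻¹
Only (4) matches kg·s⁻².

(4)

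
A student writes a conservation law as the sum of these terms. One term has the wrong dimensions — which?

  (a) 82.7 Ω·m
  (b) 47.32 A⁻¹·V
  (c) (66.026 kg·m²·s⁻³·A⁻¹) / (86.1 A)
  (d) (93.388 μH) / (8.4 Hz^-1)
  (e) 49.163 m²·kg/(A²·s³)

(a)

Dimensions:
  (a) Ω·m = V·A⁻¹·m = kg·m³·s⁻³·A⁻²
  (b) V·A⁻¹ = J·C⁻¹·A⁻¹ = kg·m²·s⁻³·A⁻²
  (c) [kg·m²·s⁻³·A⁻¹] / [A] = kg·m²·s⁻³·A⁻²
  (d) [kg·m²·s⁻²·A⁻²] / [s] = kg·m²·s⁻³·A⁻²
  (e) kg·m²·s⁻³·A⁻²
All reduce to kg·m²·s⁻³·A⁻² except (a), which is kg·m³·s⁻³·A⁻².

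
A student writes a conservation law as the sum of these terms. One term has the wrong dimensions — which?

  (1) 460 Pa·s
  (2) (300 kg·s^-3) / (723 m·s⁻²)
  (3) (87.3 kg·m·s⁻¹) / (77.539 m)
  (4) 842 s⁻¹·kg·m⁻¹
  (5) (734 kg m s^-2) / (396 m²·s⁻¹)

Work out the base dimensions of each:
  (1) Pa·s = N·m⁻²·s = kg·m⁻¹·s⁻¹
  (2) [kg·s⁻³] / [m·s⁻²] = kg·m⁻¹·s⁻¹
  (3) [kg·m·s⁻¹] / [m] = kg·s⁻¹
  (4) kg·m⁻¹·s⁻¹
  (5) [kg·m·s⁻²] / [m²·s⁻¹] = kg·m⁻¹·s⁻¹
All reduce to kg·m⁻¹·s⁻¹ except (3), which is kg·s⁻¹.

(3)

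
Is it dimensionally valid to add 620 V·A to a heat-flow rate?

Yes

In SI base units:
  620 V·A:  V·A = J·C⁻¹·A = kg·m²·s⁻³
  a heat-flow rate:  [heat-flow rate] = kg·m²·s⁻³
Both are kg·m²·s⁻³, so they have the same dimensions and can be added.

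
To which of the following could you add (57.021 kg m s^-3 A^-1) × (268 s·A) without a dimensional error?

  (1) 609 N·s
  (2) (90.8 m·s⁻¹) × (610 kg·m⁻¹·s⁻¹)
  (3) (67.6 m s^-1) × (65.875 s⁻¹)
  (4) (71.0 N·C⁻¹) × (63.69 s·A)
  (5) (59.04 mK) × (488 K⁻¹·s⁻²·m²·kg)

Reference: [kg·m·s⁻³·A⁻¹] · [s·A] = kg·m·s⁻².
Each option:
  (1) N·s = kg·m·s⁻²·s = kg·m·s⁻¹
  (2) [m·s⁻¹] · [kg·m⁻¹·s⁻¹] = kg·s⁻²
  (3) [m·s⁻¹] · [s⁻¹] = m·s⁻²
  (4) [kg·m·s⁻³·A⁻¹] · [s·A] = kg·m·s⁻²  ← same
  (5) [K] · [kg·m²·s⁻²·K⁻¹] = kg·m²·s⁻²
Only (4) matches kg·m·s⁻².

(4)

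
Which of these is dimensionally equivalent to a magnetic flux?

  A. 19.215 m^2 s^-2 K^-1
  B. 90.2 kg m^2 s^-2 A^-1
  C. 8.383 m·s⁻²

Reference: [magnetic flux] = kg·m²·s⁻²·A⁻¹.
Each option:
  A. m²·s⁻²·K⁻¹
  B. kg·m²·s⁻²·A⁻¹  ← same
  C. m·s⁻²
Only B. matches kg·m²·s⁻²·A⁻¹.

B.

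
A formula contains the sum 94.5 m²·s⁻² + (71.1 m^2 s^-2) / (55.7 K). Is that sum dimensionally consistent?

Expand each in SI base units:
  94.5 m²·s⁻²:  m²·s⁻²
  (71.1 m^2 s^-2) / (55.7 K):  [m²·s⁻²] / [K] = m²·s⁻²·K⁻¹
m²·s⁻² ≠ m²·s⁻²·K⁻¹, so they cannot be added.

No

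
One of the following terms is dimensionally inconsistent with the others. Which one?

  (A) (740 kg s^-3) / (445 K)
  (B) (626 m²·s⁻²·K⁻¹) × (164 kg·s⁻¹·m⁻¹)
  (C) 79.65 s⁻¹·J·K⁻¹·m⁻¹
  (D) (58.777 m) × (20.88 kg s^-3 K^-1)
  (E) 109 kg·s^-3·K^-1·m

(A)

Work out the base dimensions of each:
  (A) [kg·s⁻³] / [K] = kg·s⁻³·K⁻¹
  (B) [m²·s⁻²·K⁻¹] · [kg·m⁻¹·s⁻¹] = kg·m·s⁻³·K⁻¹
  (C) J·s⁻¹·m⁻¹·K⁻¹ = N·m·s⁻¹·m⁻¹·K⁻¹ = kg·m·s⁻³·K⁻¹
  (D) [m] · [kg·s⁻³·K⁻¹] = kg·m·s⁻³·K⁻¹
  (E) kg·m·s⁻³·K⁻¹
All reduce to kg·m·s⁻³·K⁻¹ except (A), which is kg·s⁻³·K⁻¹.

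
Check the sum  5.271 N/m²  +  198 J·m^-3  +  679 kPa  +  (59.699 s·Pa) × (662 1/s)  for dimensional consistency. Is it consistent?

Expand each in SI base units:
  5.271 N/m²:  N·m⁻² = kg·m·s⁻²·m⁻² = kg·m⁻¹·s⁻²
  198 J·m^-3:  J·m⁻³ = N·m·m⁻³ = kg·m⁻¹·s⁻²
  679 kPa:  Pa = N·m⁻² = kg·m⁻¹·s⁻²
  (59.699 s·Pa) × (662 1/s):  [kg·m⁻¹·s⁻¹] · [s⁻¹] = kg·m⁻¹·s⁻²
Every term reduces to kg·m⁻¹·s⁻².

Yes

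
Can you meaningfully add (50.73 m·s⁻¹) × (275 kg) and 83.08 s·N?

Yes

In SI base units:
  (50.73 m·s⁻¹) × (275 kg):  [m·s⁻¹] · [kg] = kg·m·s⁻¹
  83.08 s·N:  N·s = kg·m·s⁻²·s = kg·m·s⁻¹
Both are kg·m·s⁻¹, so they have the same dimensions and can be added.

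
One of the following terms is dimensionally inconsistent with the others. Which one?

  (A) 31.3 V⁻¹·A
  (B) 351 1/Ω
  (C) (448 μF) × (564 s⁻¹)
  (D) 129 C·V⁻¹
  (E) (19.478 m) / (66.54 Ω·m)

(D)

Work out the base dimensions of each:
  (A) A·V⁻¹ = A·(J·C⁻¹)⁻¹ = kg⁻¹·m⁻²·s³·A²
  (B) Ω⁻¹ = (V·A⁻¹)⁻¹ = kg⁻¹·m⁻²·s³·A²
  (C) [kg⁻¹·m⁻²·s⁴·A²] · [s⁻¹] = kg⁻¹·m⁻²·s³·A²
  (D) C·V⁻¹ = s·A·(J·C⁻¹)⁻¹ = kg⁻¹·m⁻²·s⁴·A²
  (E) [m] / [kg·m³·s⁻³·A⁻²] = kg⁻¹·m⁻²·s³·A²
All reduce to kg⁻¹·m⁻²·s³·A² except (D), which is kg⁻¹·m⁻²·s⁴·A².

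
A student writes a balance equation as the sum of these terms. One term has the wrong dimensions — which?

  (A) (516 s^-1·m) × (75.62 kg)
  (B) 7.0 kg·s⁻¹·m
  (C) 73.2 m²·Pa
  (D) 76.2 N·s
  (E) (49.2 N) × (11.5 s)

(C)

In SI base units:
  (A) [m·s⁻¹] · [kg] = kg·m·s⁻¹
  (B) kg·m·s⁻¹
  (C) Pa·m² = N·m⁻²·m² = kg·m·s⁻²
  (D) N·s = kg·m·s⁻²·s = kg·m·s⁻¹
  (E) [kg·m·s⁻²] · [s] = kg·m·s⁻¹
All reduce to kg·m·s⁻¹ except (C), which is kg·m·s⁻².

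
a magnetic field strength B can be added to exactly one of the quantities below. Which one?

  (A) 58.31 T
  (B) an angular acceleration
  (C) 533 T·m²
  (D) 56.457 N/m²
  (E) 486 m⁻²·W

(A)

Reference: [magnetic field strength B] = kg·s⁻²·A⁻¹.
Each option:
  (A) T = Wb·m⁻² = kg·s⁻²·A⁻¹  ← same
  (B) [angular acceleration] = s⁻²
  (C) T·m² = Wb·m⁻²·m² = kg·m²·s⁻²·A⁻¹
  (D) N·m⁻² = kg·m·s⁻²·m⁻² = kg·m⁻¹·s⁻²
  (E) W·m⁻² = J·s⁻¹·m⁻² = kg·s⁻³
Only (A) matches kg·s⁻²·A⁻¹.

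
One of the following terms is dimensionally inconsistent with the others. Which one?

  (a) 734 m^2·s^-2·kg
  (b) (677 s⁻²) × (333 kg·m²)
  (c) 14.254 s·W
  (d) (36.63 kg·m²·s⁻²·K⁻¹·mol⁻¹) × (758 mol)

Expand each in SI base units:
  (a) kg·m²·s⁻²
  (b) [s⁻²] · [kg·m²] = kg·m²·s⁻²
  (c) W·s = J·s⁻¹·s = kg·m²·s⁻²
  (d) [kg·m²·s⁻²·K⁻¹·mol⁻¹] · [mol] = kg·m²·s⁻²·K⁻¹
All reduce to kg·m²·s⁻² except (d), which is kg·m²·s⁻²·K⁻¹.

(d)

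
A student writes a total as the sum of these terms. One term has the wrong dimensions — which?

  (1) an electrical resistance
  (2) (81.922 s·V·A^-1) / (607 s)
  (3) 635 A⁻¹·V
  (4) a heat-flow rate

(4)

Work out the base dimensions of each:
  (1) [electrical resistance] = kg·m²·s⁻³·A⁻²
  (2) [kg·m²·s⁻²·A⁻²] / [s] = kg·m²·s⁻³·A⁻²
  (3) V·A⁻¹ = J·C⁻¹·A⁻¹ = kg·m²·s⁻³·A⁻²
  (4) [heat-flow rate] = kg·m²·s⁻³
All reduce to kg·m²·s⁻³·A⁻² except (4), which is kg·m²·s⁻³.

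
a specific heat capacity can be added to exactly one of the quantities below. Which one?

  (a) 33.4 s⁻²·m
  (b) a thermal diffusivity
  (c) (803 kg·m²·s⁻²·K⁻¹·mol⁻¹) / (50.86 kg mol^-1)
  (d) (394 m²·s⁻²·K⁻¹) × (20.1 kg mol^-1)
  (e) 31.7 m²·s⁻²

(c)

Reference: [specific heat capacity] = m²·s⁻²·K⁻¹.
Each option:
  (a) m·s⁻²
  (b) [thermal diffusivity] = m²·s⁻¹
  (c) [kg·m²·s⁻²·K⁻¹·mol⁻¹] / [kg·mol⁻¹] = m²·s⁻²·K⁻¹  ← same
  (d) [m²·s⁻²·K⁻¹] · [kg·mol⁻¹] = kg·m²·s⁻²·K⁻¹·mol⁻¹
  (e) m²·s⁻²
Only (c) matches m²·s⁻²·K⁻¹.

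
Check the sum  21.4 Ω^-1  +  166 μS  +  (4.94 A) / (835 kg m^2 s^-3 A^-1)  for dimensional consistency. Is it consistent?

Expand each in SI base units:
  21.4 Ω^-1:  Ω⁻¹ = (V·A⁻¹)⁻¹ = kg⁻¹·m⁻²·s³·A²
  166 μS:  S = Ω⁻¹ = kg⁻¹·m⁻²·s³·A²
  (4.94 A) / (835 kg m^2 s^-3 A^-1):  [A] / [kg·m²·s⁻³·A⁻¹] = kg⁻¹·m⁻²·s³·A²
Every term reduces to kg⁻¹·m⁻²·s³·A².

Yes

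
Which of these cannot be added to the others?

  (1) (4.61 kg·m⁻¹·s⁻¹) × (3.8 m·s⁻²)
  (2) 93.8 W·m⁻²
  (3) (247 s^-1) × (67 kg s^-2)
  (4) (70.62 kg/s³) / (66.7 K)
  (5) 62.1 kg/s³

(4)

Work out the base dimensions of each:
  (1) [kg·m⁻¹·s⁻¹] · [m·s⁻²] = kg·s⁻³
  (2) W·m⁻² = J·s⁻¹·m⁻² = kg·s⁻³
  (3) [s⁻¹] · [kg·s⁻²] = kg·s⁻³
  (4) [kg·s⁻³] / [K] = kg·s⁻³·K⁻¹
  (5) kg·s⁻³
All reduce to kg·s⁻³ except (4), which is kg·s⁻³·K⁻¹.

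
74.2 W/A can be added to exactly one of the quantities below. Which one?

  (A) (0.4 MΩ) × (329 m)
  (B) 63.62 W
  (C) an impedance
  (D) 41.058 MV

Reference: W·A⁻¹ = J·s⁻¹·A⁻¹ = kg·m²·s⁻³·A⁻¹.
Each option:
  (A) [kg·m²·s⁻³·A⁻²] · [m] = kg·m³·s⁻³·A⁻²
  (B) W = J·s⁻¹ = kg·m²·s⁻³
  (C) [impedance] = kg·m²·s⁻³·A⁻²
  (D) V = J·C⁻¹ = kg·m²·s⁻³·A⁻¹  ← same
Only (D) matches kg·m²·s⁻³·A⁻¹.

(D)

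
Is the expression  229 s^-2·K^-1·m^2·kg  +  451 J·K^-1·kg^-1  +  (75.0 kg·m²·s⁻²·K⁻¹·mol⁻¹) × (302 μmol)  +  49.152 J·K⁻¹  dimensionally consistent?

No

Reduce each to base SI dimensions:
  229 s^-2·K^-1·m^2·kg:  kg·m²·s⁻²·K⁻¹
  451 J·K^-1·kg^-1:  J·kg⁻¹·K⁻¹ = N·m·kg⁻¹·K⁻¹ = m²·s⁻²·K⁻¹
  (75.0 kg·m²·s⁻²·K⁻¹·mol⁻¹) × (302 μmol):  [kg·m²·s⁻²·K⁻¹·mol⁻¹] · [mol] = kg·m²·s⁻²·K⁻¹
  49.152 J·K⁻¹:  J·K⁻¹ = N·m·K⁻¹ = kg·m²·s⁻²·K⁻¹
The terms do not share a single dimension (kg·m²·s⁻²·K⁻¹ vs m²·s⁻²·K⁻¹).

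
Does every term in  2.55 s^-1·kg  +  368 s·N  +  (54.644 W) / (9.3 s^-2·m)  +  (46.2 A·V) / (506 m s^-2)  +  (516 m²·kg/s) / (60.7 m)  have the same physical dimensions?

In SI base units:
  2.55 s^-1·kg:  kg·s⁻¹
  368 s·N:  N·s = kg·m·s⁻²·s = kg·m·s⁻¹
  (54.644 W) / (9.3 s^-2·m):  [kg·m²·s⁻³] / [m·s⁻²] = kg·m·s⁻¹
  (46.2 A·V) / (506 m s^-2):  [kg·m²·s⁻³] / [m·s⁻²] = kg·m·s⁻¹
  (516 m²·kg/s) / (60.7 m):  [kg·m²·s⁻¹] / [m] = kg·m·s⁻¹
The terms do not share a single dimension (kg·m·s⁻¹ vs kg·s⁻¹).

No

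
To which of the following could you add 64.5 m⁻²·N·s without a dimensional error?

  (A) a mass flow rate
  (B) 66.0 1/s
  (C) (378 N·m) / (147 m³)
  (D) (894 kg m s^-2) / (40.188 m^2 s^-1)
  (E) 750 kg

(D)

Reference: N·s·m⁻² = kg·m·s⁻²·s·m⁻² = kg·m⁻¹·s⁻¹.
Each option:
  (A) [mass flow rate] = kg·s⁻¹
  (B) s⁻¹
  (C) [kg·m²·s⁻²] / [m³] = kg·m⁻¹·s⁻²
  (D) [kg·m·s⁻²] / [m²·s⁻¹] = kg·m⁻¹·s⁻¹  ← same
  (E) kg
Only (D) matches kg·m⁻¹·s⁻¹.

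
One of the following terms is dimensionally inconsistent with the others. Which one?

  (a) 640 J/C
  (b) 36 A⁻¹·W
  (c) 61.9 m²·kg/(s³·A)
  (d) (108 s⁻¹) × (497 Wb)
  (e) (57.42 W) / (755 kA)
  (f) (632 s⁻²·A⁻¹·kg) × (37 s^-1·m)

(f)

Work out the base dimensions of each:
  (a) J·C⁻¹ = N·m·(s·A)⁻¹ = kg·m²·s⁻³·A⁻¹
  (b) W·A⁻¹ = J·s⁻¹·A⁻¹ = kg·m²·s⁻³·A⁻¹
  (c) kg·m²·s⁻³·A⁻¹
  (d) [s⁻¹] · [kg·m²·s⁻²·A⁻¹] = kg·m²·s⁻³·A⁻¹
  (e) [kg·m²·s⁻³] / [A] = kg·m²·s⁻³·A⁻¹
  (f) [kg·s⁻²·A⁻¹] · [m·s⁻¹] = kg·m·s⁻³·A⁻¹
All reduce to kg·m²·s⁻³·A⁻¹ except (f), which is kg·m·s⁻³·A⁻¹.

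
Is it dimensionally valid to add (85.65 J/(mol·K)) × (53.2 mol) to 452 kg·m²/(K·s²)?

Yes

Dimensions:
  (85.65 J/(mol·K)) × (53.2 mol):  [kg·m²·s⁻²·K⁻¹·mol⁻¹] · [mol] = kg·m²·s⁻²·K⁻¹
  452 kg·m²/(K·s²):  kg·m²·s⁻²·K⁻¹
Both are kg·m²·s⁻²·K⁻¹, so they have the same dimensions and can be added.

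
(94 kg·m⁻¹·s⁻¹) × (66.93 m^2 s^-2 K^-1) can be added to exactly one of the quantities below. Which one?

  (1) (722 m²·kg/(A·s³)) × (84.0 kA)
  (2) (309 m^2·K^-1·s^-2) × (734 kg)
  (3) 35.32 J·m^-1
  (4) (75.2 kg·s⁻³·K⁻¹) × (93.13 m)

Reference: [kg·m⁻¹·s⁻¹] · [m²·s⁻²·K⁻¹] = kg·m·s⁻³·K⁻¹.
Each option:
  (1) [kg·m²·s⁻³·A⁻¹] · [A] = kg·m²·s⁻³
  (2) [m²·s⁻²·K⁻¹] · [kg] = kg·m²·s⁻²·K⁻¹
  (3) J·m⁻¹ = N·m·m⁻¹ = kg·m·s⁻²
  (4) [kg·s⁻³·K⁻¹] · [m] = kg·m·s⁻³·K⁻¹  ← same
Only (4) matches kg·m·s⁻³·K⁻¹.

(4)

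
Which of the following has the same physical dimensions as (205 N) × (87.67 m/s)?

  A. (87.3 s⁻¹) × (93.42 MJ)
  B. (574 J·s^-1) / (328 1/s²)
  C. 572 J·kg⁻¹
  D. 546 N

Reference: [kg·m·s⁻²] · [m·s⁻¹] = kg·m²·s⁻³.
Each option:
  A. [s⁻¹] · [kg·m²·s⁻²] = kg·m²·s⁻³  ← same
  B. [kg·m²·s⁻³] / [s⁻²] = kg·m²·s⁻¹
  C. J·kg⁻¹ = N·m·kg⁻¹ = m²·s⁻²
  D. N = kg·m·s⁻²
Only A. matches kg·m²·s⁻³.

A.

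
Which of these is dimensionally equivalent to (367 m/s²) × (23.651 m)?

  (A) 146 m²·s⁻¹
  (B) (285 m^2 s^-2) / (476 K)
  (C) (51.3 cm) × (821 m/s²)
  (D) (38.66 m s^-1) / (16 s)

Reference: [m·s⁻²] · [m] = m²·s⁻².
Each option:
  (A) m²·s⁻¹
  (B) [m²·s⁻²] / [K] = m²·s⁻²·K⁻¹
  (C) [m] · [m·s⁻²] = m²·s⁻²  ← same
  (D) [m·s⁻¹] / [s] = m·s⁻²
Only (C) matches m²·s⁻².

(C)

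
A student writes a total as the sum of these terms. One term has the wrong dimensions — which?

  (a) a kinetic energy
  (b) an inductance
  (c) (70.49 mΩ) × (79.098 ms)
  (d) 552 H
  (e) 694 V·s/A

(a)

Dimensions:
  (a) [kinetic energy] = kg·m²·s⁻²
  (b) [inductance] = kg·m²·s⁻²·A⁻²
  (c) [kg·m²·s⁻³·A⁻²] · [s] = kg·m²·s⁻²·A⁻²
  (d) H = V·s·A⁻¹ = kg·m²·s⁻²·A⁻²
  (e) V·s·A⁻¹ = J·C⁻¹·s·A⁻¹ = kg·m²·s⁻²·A⁻²
All reduce to kg·m²·s⁻²·A⁻² except (a), which is kg·m²·s⁻².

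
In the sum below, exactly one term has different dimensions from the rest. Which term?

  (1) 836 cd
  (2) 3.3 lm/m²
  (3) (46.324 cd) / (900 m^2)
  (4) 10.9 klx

(1)

Expand each in SI base units:
  (1) cd
  (2) lm·m⁻² = cd·m⁻² = m⁻²·cd
  (3) [cd] / [m²] = m⁻²·cd
  (4) lx = lm·m⁻² = m⁻²·cd
All reduce to m⁻²·cd except (1), which is cd.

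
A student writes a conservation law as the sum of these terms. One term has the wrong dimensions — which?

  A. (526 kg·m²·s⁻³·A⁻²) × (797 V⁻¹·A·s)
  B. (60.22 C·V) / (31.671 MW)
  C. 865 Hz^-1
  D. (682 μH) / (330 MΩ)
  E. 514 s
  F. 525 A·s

F.

Work out the base dimensions of each:
  A. [kg·m²·s⁻³·A⁻²] · [kg⁻¹·m⁻²·s⁴·A²] = s
  B. [kg·m²·s⁻²] / [kg·m²·s⁻³] = s
  C. Hz⁻¹ = (s⁻¹)⁻¹ = s
  D. [kg·m²·s⁻²·A⁻²] / [kg·m²·s⁻³·A⁻²] = s
  E. s
  F. A·s = s·A
All reduce to s except F., which is s·A.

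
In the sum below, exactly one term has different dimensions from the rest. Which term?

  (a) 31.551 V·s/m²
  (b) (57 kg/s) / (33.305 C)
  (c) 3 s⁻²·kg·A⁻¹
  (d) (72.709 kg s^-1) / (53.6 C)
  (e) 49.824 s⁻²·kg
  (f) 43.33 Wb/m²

(e)

Dimensions:
  (a) V·s·m⁻² = J·C⁻¹·s·m⁻² = kg·s⁻²·A⁻¹
  (b) [kg·s⁻¹] / [s·A] = kg·s⁻²·A⁻¹
  (c) kg·s⁻²·A⁻¹
  (d) [kg·s⁻¹] / [s·A] = kg·s⁻²·A⁻¹
  (e) kg·s⁻²
  (f) Wb·m⁻² = V·s·m⁻² = kg·s⁻²·A⁻¹
All reduce to kg·s⁻²·A⁻¹ except (e), which is kg·s⁻².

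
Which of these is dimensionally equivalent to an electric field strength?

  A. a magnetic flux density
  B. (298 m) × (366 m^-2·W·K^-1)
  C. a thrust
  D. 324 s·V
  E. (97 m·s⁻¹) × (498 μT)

E.

Reference: [electric field strength] = kg·m·s⁻³·A⁻¹.
Each option:
  A. [magnetic flux density] = kg·s⁻²·A⁻¹
  B. [m] · [kg·s⁻³·K⁻¹] = kg·m·s⁻³·K⁻¹
  C. [thrust] = kg·m·s⁻²
  D. V·s = J·C⁻¹·s = kg·m²·s⁻²·A⁻¹
  E. [m·s⁻¹] · [kg·s⁻²·A⁻¹] = kg·m·s⁻³·A⁻¹  ← same
Only E. matches kg·m·s⁻³·A⁻¹.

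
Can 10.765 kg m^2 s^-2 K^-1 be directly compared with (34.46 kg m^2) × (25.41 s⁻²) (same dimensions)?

Dimensions:
  10.765 kg m^2 s^-2 K^-1:  kg·m²·s⁻²·K⁻¹
  (34.46 kg m^2) × (25.41 s⁻²):  [kg·m²] · [s⁻²] = kg·m²·s⁻²
kg·m²·s⁻²·K⁻¹ ≠ kg·m²·s⁻², so they cannot be added.

No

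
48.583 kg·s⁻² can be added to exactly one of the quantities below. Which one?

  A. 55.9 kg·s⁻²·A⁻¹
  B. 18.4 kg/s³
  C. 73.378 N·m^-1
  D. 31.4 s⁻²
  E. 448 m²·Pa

C.

Reference: kg·s⁻².
Each option:
  A. kg·s⁻²·A⁻¹
  B. kg·s⁻³
  C. N·m⁻¹ = kg·m·s⁻²·m⁻¹ = kg·s⁻²  ← same
  D. s⁻²
  E. Pa·m² = N·m⁻²·m² = kg·m·s⁻²
Only C. matches kg·s⁻².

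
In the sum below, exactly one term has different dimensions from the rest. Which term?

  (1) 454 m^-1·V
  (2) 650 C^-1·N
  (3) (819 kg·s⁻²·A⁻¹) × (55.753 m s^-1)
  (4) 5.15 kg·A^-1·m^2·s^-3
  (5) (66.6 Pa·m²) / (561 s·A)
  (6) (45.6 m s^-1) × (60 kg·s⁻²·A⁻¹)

In SI base units:
  (1) V·m⁻¹ = J·C⁻¹·m⁻¹ = kg·m·s⁻³·A⁻¹
  (2) N·C⁻¹ = kg·m·s⁻²·(s·A)⁻¹ = kg·m·s⁻³·A⁻¹
  (3) [kg·s⁻²·A⁻¹] · [m·s⁻¹] = kg·m·s⁻³·A⁻¹
  (4) kg·m²·s⁻³·A⁻¹
  (5) [kg·m·s⁻²] / [s·A] = kg·m·s⁻³·A⁻¹
  (6) [m·s⁻¹] · [kg·s⁻²·A⁻¹] = kg·m·s⁻³·A⁻¹
All reduce to kg·m·s⁻³·A⁻¹ except (4), which is kg·m²·s⁻³·A⁻¹.

(4)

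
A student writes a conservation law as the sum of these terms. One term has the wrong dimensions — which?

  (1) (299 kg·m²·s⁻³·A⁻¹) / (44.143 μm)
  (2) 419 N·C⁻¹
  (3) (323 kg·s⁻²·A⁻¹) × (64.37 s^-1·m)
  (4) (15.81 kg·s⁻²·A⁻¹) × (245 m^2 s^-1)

(4)

Expand each in SI base units:
  (1) [kg·m²·s⁻³·A⁻¹] / [m] = kg·m·s⁻³·A⁻¹
  (2) N·C⁻¹ = kg·m·s⁻²·(s·A)⁻¹ = kg·m·s⁻³·A⁻¹
  (3) [kg·s⁻²·A⁻¹] · [m·s⁻¹] = kg·m·s⁻³·A⁻¹
  (4) [kg·s⁻²·A⁻¹] · [m²·s⁻¹] = kg·m²·s⁻³·A⁻¹
All reduce to kg·m·s⁻³·A⁻¹ except (4), which is kg·m²·s⁻³·A⁻¹.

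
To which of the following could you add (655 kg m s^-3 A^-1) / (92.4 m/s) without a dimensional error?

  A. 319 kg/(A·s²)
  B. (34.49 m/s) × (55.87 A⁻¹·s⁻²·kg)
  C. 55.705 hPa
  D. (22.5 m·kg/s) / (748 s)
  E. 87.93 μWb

Reference: [kg·m·s⁻³·A⁻¹] / [m·s⁻¹] = kg·s⁻²·A⁻¹.
Each option:
  A. kg·s⁻²·A⁻¹  ← same
  B. [m·s⁻¹] · [kg·s⁻²·A⁻¹] = kg·m·s⁻³·A⁻¹
  C. Pa = N·m⁻² = kg·m⁻¹·s⁻²
  D. [kg·m·s⁻¹] / [s] = kg·m·s⁻²
  E. Wb = V·s = kg·m²·s⁻²·A⁻¹
Only A. matches kg·s⁻²·A⁻¹.

A.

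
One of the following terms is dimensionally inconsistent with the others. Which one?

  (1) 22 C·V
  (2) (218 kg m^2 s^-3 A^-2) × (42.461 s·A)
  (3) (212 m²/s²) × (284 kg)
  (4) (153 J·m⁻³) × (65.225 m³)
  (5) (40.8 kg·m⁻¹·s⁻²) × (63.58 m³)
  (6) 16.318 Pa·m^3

Expand each in SI base units:
  (1) C·V = s·A·J·C⁻¹ = kg·m²·s⁻²
  (2) [kg·m²·s⁻³·A⁻²] · [s·A] = kg·m²·s⁻²·A⁻¹
  (3) [m²·s⁻²] · [kg] = kg·m²·s⁻²
  (4) [kg·m⁻¹·s⁻²] · [m³] = kg·m²·s⁻²
  (5) [kg·m⁻¹·s⁻²] · [m³] = kg·m²·s⁻²
  (6) Pa·m³ = N·m⁻²·m³ = kg·m²·s⁻²
All reduce to kg·m²·s⁻² except (2), which is kg·m²·s⁻²·A⁻¹.

(2)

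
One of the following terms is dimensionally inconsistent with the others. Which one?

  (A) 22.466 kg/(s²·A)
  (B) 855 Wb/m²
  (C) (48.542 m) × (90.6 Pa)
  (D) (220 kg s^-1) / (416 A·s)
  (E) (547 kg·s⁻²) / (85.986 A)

(C)

In SI base units:
  (A) kg·s⁻²·A⁻¹
  (B) Wb·m⁻² = V·s·m⁻² = kg·s⁻²·A⁻¹
  (C) [m] · [kg·m⁻¹·s⁻²] = kg·s⁻²
  (D) [kg·s⁻¹] / [s·A] = kg·s⁻²·A⁻¹
  (E) [kg·s⁻²] / [A] = kg·s⁻²·A⁻¹
All reduce to kg·s⁻²·A⁻¹ except (C), which is kg·s⁻².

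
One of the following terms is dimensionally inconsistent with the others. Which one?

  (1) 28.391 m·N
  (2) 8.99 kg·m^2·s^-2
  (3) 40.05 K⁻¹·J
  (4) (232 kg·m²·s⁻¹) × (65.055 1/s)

Reduce each to base SI dimensions:
  (1) N·m = kg·m·s⁻²·m = kg·m²·s⁻²
  (2) kg·m²·s⁻²
  (3) J·K⁻¹ = N·m·K⁻¹ = kg·m²·s⁻²·K⁻¹
  (4) [kg·m²·s⁻¹] · [s⁻¹] = kg·m²·s⁻²
All reduce to kg·m²·s⁻² except (3), which is kg·m²·s⁻²·K⁻¹.

(3)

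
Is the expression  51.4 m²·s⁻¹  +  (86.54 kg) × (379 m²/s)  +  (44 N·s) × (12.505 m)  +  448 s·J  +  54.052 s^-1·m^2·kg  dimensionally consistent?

No

Work out the base dimensions of each:
  51.4 m²·s⁻¹:  m²·s⁻¹
  (86.54 kg) × (379 m²/s):  [kg] · [m²·s⁻¹] = kg·m²·s⁻¹
  (44 N·s) × (12.505 m):  [kg·m·s⁻¹] · [m] = kg·m²·s⁻¹
  448 s·J:  J·s = N·m·s = kg·m²·s⁻¹
  54.052 s^-1·m^2·kg:  kg·m²·s⁻¹
The terms do not share a single dimension (kg·m²·s⁻¹ vs m²·s⁻¹).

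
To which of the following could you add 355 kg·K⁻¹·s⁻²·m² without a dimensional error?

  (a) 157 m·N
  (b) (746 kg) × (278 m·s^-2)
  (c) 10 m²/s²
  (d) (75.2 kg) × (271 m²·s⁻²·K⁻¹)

Reference: kg·m²·s⁻²·K⁻¹.
Each option:
  (a) N·m = kg·m·s⁻²·m = kg·m²·s⁻²
  (b) [kg] · [m·s⁻²] = kg·m·s⁻²
  (c) m²·s⁻²
  (d) [kg] · [m²·s⁻²·K⁻¹] = kg·m²·s⁻²·K⁻¹  ← same
Only (d) matches kg·m²·s⁻²·K⁻¹.

(d)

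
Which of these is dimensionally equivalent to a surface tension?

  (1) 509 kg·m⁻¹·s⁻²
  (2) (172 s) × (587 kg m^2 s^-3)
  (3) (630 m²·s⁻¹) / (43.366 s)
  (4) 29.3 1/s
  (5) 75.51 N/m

Reference: [surface tension] = kg·s⁻².
Each option:
  (1) kg·m⁻¹·s⁻²
  (2) [s] · [kg·m²·s⁻³] = kg·m²·s⁻²
  (3) [m²·s⁻¹] / [s] = m²·s⁻²
  (4) s⁻¹
  (5) N·m⁻¹ = kg·m·s⁻²·m⁻¹ = kg·s⁻²  ← same
Only (5) matches kg·s⁻².

(5)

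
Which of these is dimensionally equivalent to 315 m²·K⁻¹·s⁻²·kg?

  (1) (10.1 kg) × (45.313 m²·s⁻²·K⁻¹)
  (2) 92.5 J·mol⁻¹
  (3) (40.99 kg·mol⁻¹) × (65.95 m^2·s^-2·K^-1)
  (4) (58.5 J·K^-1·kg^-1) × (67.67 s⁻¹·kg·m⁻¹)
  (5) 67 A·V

Reference: kg·m²·s⁻²·K⁻¹.
Each option:
  (1) [kg] · [m²·s⁻²·K⁻¹] = kg·m²·s⁻²·K⁻¹  ← same
  (2) J·mol⁻¹ = N·m·mol⁻¹ = kg·m²·s⁻²·mol⁻¹
  (3) [kg·mol⁻¹] · [m²·s⁻²·K⁻¹] = kg·m²·s⁻²·K⁻¹·mol⁻¹
  (4) [m²·s⁻²·K⁻¹] · [kg·m⁻¹·s⁻¹] = kg·m·s⁻³·K⁻¹
  (5) V·A = J·C⁻¹·A = kg·m²·s⁻³
Only (1) matches kg·m²·s⁻²·K⁻¹.

(1)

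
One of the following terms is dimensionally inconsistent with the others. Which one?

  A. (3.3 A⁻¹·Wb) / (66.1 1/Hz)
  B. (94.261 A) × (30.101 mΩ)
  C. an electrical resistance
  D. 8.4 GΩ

B.

Work out the base dimensions of each:
  A. [kg·m²·s⁻²·A⁻²] / [s] = kg·m²·s⁻³·A⁻²
  B. [A] · [kg·m²·s⁻³·A⁻²] = kg·m²·s⁻³·A⁻¹
  C. [electrical resistance] = kg·m²·s⁻³·A⁻²
  D. Ω = V·A⁻¹ = kg·m²·s⁻³·A⁻²
All reduce to kg·m²·s⁻³·A⁻² except B., which is kg·m²·s⁻³·A⁻¹.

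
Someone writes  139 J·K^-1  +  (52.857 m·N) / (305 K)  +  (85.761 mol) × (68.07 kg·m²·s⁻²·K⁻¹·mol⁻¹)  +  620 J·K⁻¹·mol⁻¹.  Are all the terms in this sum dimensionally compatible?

No

Dimensions:
  139 J·K^-1:  J·K⁻¹ = N·m·K⁻¹ = kg·m²·s⁻²·K⁻¹
  (52.857 m·N) / (305 K):  [kg·m²·s⁻²] / [K] = kg·m²·s⁻²·K⁻¹
  (85.761 mol) × (68.07 kg·m²·s⁻²·K⁻¹·mol⁻¹):  [mol] · [kg·m²·s⁻²·K⁻¹·mol⁻¹] = kg·m²·s⁻²·K⁻¹
  620 J·K⁻¹·mol⁻¹:  J·mol⁻¹·K⁻¹ = N·m·mol⁻¹·K⁻¹ = kg·m²·s⁻²·K⁻¹·mol⁻¹
The terms do not share a single dimension (kg·m²·s⁻²·K⁻¹ vs kg·m²·s⁻²·K⁻¹·mol⁻¹).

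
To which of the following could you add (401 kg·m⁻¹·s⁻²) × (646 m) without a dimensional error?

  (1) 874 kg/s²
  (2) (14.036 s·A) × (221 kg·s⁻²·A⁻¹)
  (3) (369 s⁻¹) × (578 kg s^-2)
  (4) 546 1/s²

Reference: [kg·m⁻¹·s⁻²] · [m] = kg·s⁻².
Each option:
  (1) kg·s⁻²  ← same
  (2) [s·A] · [kg·s⁻²·A⁻¹] = kg·s⁻¹
  (3) [s⁻¹] · [kg·s⁻²] = kg·s⁻³
  (4) s⁻²
Only (1) matches kg·s⁻².

(1)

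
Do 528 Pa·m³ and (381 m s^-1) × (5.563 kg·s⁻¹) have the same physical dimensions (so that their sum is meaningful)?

No

Expand each in SI base units:
  528 Pa·m³:  Pa·m³ = N·m⁻²·m³ = kg·m²·s⁻²
  (381 m s^-1) × (5.563 kg·s⁻¹):  [m·s⁻¹] · [kg·s⁻¹] = kg·m·s⁻²
kg·m²·s⁻² ≠ kg·m·s⁻², so they cannot be added.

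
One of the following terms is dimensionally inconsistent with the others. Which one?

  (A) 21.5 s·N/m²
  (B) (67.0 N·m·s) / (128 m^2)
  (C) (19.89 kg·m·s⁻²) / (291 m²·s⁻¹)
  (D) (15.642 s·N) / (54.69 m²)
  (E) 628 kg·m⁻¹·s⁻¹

In SI base units:
  (A) N·s·m⁻² = kg·m·s⁻²·s·m⁻² = kg·m⁻¹·s⁻¹
  (B) [kg·m²·s⁻¹] / [m²] = kg·s⁻¹
  (C) [kg·m·s⁻²] / [m²·s⁻¹] = kg·m⁻¹·s⁻¹
  (D) [kg·m·s⁻¹] / [m²] = kg·m⁻¹·s⁻¹
  (E) kg·m⁻¹·s⁻¹
All reduce to kg·m⁻¹·s⁻¹ except (B), which is kg·s⁻¹.

(B)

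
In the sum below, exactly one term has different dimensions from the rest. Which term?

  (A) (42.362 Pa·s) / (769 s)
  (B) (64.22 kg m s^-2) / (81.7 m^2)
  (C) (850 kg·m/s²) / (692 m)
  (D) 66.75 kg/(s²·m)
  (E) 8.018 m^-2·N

Work out the base dimensions of each:
  (A) [kg·m⁻¹·s⁻¹] / [s] = kg·m⁻¹·s⁻²
  (B) [kg·m·s⁻²] / [m²] = kg·m⁻¹·s⁻²
  (C) [kg·m·s⁻²] / [m] = kg·s⁻²
  (D) kg·m⁻¹·s⁻²
  (E) N·m⁻² = kg·m·s⁻²·m⁻² = kg·m⁻¹·s⁻²
All reduce to kg·m⁻¹·s⁻² except (C), which is kg·s⁻².

(C)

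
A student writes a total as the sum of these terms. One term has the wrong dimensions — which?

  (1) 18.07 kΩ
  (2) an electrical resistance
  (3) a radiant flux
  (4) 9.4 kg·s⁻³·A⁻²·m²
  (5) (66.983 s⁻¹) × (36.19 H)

(3)

Reduce each to base SI dimensions:
  (1) Ω = V·A⁻¹ = kg·m²·s⁻³·A⁻²
  (2) [electrical resistance] = kg·m²·s⁻³·A⁻²
  (3) [radiant flux] = kg·m²·s⁻³
  (4) kg·m²·s⁻³·A⁻²
  (5) [s⁻¹] · [kg·m²·s⁻²·A⁻²] = kg·m²·s⁻³·A⁻²
All reduce to kg·m²·s⁻³·A⁻² except (3), which is kg·m²·s⁻³.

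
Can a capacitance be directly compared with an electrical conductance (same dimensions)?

No

Work out the base dimensions of each:
  a capacitance:  [capacitance] = kg⁻¹·m⁻²·s⁴·A²
  an electrical conductance:  [electrical conductance] = kg⁻¹·m⁻²·s³·A²
kg⁻¹·m⁻²·s⁴·A² ≠ kg⁻¹·m⁻²·s³·A², so they cannot be added.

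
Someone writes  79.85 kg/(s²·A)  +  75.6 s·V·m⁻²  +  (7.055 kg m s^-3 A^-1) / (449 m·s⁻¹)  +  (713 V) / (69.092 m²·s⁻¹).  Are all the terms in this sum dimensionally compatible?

Yes

In SI base units:
  79.85 kg/(s²·A):  kg·s⁻²·A⁻¹
  75.6 s·V·m⁻²:  V·s·m⁻² = J·C⁻¹·s·m⁻² = kg·s⁻²·A⁻¹
  (7.055 kg m s^-3 A^-1) / (449 m·s⁻¹):  [kg·m·s⁻³·A⁻¹] / [m·s⁻¹] = kg·s⁻²·A⁻¹
  (713 V) / (69.092 m²·s⁻¹):  [kg·m²·s⁻³·A⁻¹] / [m²·s⁻¹] = kg·s⁻²·A⁻¹
Every term reduces to kg·s⁻²·A⁻¹.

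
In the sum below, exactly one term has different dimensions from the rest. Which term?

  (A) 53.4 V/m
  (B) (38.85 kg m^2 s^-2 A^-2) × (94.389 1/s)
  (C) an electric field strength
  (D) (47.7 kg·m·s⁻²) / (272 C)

In SI base units:
  (A) V·m⁻¹ = J·C⁻¹·m⁻¹ = kg·m·s⁻³·A⁻¹
  (B) [kg·m²·s⁻²·A⁻²] · [s⁻¹] = kg·m²·s⁻³·A⁻²
  (C) [electric field strength] = kg·m·s⁻³·A⁻¹
  (D) [kg·m·s⁻²] / [s·A] = kg·m·s⁻³·A⁻¹
All reduce to kg·m·s⁻³·A⁻¹ except (B), which is kg·m²·s⁻³·A⁻².

(B)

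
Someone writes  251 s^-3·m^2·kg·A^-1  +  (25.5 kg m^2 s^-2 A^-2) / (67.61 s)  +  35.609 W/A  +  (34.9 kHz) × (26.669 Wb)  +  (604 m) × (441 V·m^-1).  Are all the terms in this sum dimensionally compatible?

No

Expand each in SI base units:
  251 s^-3·m^2·kg·A^-1:  kg·m²·s⁻³·A⁻¹
  (25.5 kg m^2 s^-2 A^-2) / (67.61 s):  [kg·m²·s⁻²·A⁻²] / [s] = kg·m²·s⁻³·A⁻²
  35.609 W/A:  W·A⁻¹ = J·s⁻¹·A⁻¹ = kg·m²·s⁻³·A⁻¹
  (34.9 kHz) × (26.669 Wb):  [s⁻¹] · [kg·m²·s⁻²·A⁻¹] = kg·m²·s⁻³·A⁻¹
  (604 m) × (441 V·m^-1):  [m] · [kg·m·s⁻³·A⁻¹] = kg·m²·s⁻³·A⁻¹
The terms do not share a single dimension (kg·m²·s⁻³·A⁻² vs kg·m²·s⁻³·A⁻¹).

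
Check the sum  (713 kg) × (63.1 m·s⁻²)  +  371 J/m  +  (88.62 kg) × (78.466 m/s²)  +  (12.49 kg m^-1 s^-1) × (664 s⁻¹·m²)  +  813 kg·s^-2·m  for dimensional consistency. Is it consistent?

Yes

Reduce each to base SI dimensions:
  (713 kg) × (63.1 m·s⁻²):  [kg] · [m·s⁻²] = kg·m·s⁻²
  371 J/m:  J·m⁻¹ = N·m·m⁻¹ = kg·m·s⁻²
  (88.62 kg) × (78.466 m/s²):  [kg] · [m·s⁻²] = kg·m·s⁻²
  (12.49 kg m^-1 s^-1) × (664 s⁻¹·m²):  [kg·m⁻¹·s⁻¹] · [m²·s⁻¹] = kg·m·s⁻²
  813 kg·s^-2·m:  kg·m·s⁻²
Every term reduces to kg·m·s⁻².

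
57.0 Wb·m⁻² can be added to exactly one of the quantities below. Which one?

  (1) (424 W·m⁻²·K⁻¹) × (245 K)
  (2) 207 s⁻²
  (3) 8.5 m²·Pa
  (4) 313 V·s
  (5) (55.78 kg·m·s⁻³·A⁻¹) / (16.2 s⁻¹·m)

Reference: Wb·m⁻² = V·s·m⁻² = kg·s⁻²·A⁻¹.
Each option:
  (1) [kg·s⁻³·K⁻¹] · [K] = kg·s⁻³
  (2) s⁻²
  (3) Pa·m² = N·m⁻²·m² = kg·m·s⁻²
  (4) V·s = J·C⁻¹·s = kg·m²·s⁻²·A⁻¹
  (5) [kg·m·s⁻³·A⁻¹] / [m·s⁻¹] = kg·s⁻²·A⁻¹  ← same
Only (5) matches kg·s⁻²·A⁻¹.

(5)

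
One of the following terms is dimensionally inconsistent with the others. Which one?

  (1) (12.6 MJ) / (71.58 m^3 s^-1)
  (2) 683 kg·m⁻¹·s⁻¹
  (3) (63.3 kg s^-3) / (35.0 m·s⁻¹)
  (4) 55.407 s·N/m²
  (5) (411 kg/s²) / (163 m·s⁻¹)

Dimensions:
  (1) [kg·m²·s⁻²] / [m³·s⁻¹] = kg·m⁻¹·s⁻¹
  (2) kg·m⁻¹·s⁻¹
  (3) [kg·s⁻³] / [m·s⁻¹] = kg·m⁻¹·s⁻²
  (4) N·s·m⁻² = kg·m·s⁻²·s·m⁻² = kg·m⁻¹·s⁻¹
  (5) [kg·s⁻²] / [m·s⁻¹] = kg·m⁻¹·s⁻¹
All reduce to kg·m⁻¹·s⁻¹ except (3), which is kg·m⁻¹·s⁻².

(3)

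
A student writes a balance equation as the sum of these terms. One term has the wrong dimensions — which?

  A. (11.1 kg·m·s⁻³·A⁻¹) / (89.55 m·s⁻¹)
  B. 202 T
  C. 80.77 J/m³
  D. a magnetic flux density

In SI base units:
  A. [kg·m·s⁻³·A⁻¹] / [m·s⁻¹] = kg·s⁻²·A⁻¹
  B. T = Wb·m⁻² = kg·s⁻²·A⁻¹
  C. J·m⁻³ = N·m·m⁻³ = kg·m⁻¹·s⁻²
  D. [magnetic flux density] = kg·s⁻²·A⁻¹
All reduce to kg·s⁻²·A⁻¹ except C., which is kg·m⁻¹·s⁻².

C.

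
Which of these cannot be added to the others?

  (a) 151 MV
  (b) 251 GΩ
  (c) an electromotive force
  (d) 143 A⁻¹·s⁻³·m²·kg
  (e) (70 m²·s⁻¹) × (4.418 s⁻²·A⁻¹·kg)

(b)

Dimensions:
  (a) V = J·C⁻¹ = kg·m²·s⁻³·A⁻¹
  (b) Ω = V·A⁻¹ = kg·m²·s⁻³·A⁻²
  (c) [electromotive force] = kg·m²·s⁻³·A⁻¹
  (d) kg·m²·s⁻³·A⁻¹
  (e) [m²·s⁻¹] · [kg·s⁻²·A⁻¹] = kg·m²·s⁻³·A⁻¹
All reduce to kg·m²·s⁻³·A⁻¹ except (b), which is kg·m²·s⁻³·A⁻².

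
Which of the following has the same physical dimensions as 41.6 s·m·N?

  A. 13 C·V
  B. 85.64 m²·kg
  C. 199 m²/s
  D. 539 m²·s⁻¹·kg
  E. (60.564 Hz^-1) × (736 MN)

D.

Reference: N·m·s = kg·m·s⁻²·m·s = kg·m²·s⁻¹.
Each option:
  A. C·V = s·A·J·C⁻¹ = kg·m²·s⁻²
  B. kg·m²
  C. m²·s⁻¹
  D. kg·m²·s⁻¹  ← same
  E. [s] · [kg·m·s⁻²] = kg·m·s⁻¹
Only D. matches kg·m²·s⁻¹.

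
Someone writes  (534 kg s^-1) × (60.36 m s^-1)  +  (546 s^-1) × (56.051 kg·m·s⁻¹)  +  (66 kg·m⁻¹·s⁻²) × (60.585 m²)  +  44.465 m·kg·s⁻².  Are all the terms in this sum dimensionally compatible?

Yes

Reduce each to base SI dimensions:
  (534 kg s^-1) × (60.36 m s^-1):  [kg·s⁻¹] · [m·s⁻¹] = kg·m·s⁻²
  (546 s^-1) × (56.051 kg·m·s⁻¹):  [s⁻¹] · [kg·m·s⁻¹] = kg·m·s⁻²
  (66 kg·m⁻¹·s⁻²) × (60.585 m²):  [kg·m⁻¹·s⁻²] · [m²] = kg·m·s⁻²
  44.465 m·kg·s⁻²:  kg·m·s⁻²
Every term reduces to kg·m·s⁻².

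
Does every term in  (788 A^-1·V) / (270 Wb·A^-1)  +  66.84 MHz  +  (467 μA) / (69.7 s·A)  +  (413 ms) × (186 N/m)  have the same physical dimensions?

No

Dimensions:
  (788 A^-1·V) / (270 Wb·A^-1):  [kg·m²·s⁻³·A⁻²] / [kg·m²·s⁻²·A⁻²] = s⁻¹
  66.84 MHz:  Hz = s⁻¹
  (467 μA) / (69.7 s·A):  [A] / [s·A] = s⁻¹
  (413 ms) × (186 N/m):  [s] · [kg·s⁻²] = kg·s⁻¹
The terms do not share a single dimension (kg·s⁻¹ vs s⁻¹).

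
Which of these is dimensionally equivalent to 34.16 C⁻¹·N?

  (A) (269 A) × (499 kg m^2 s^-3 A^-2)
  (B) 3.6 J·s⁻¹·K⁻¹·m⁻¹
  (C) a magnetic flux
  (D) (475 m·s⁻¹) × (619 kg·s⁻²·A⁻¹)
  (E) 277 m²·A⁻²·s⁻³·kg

(D)

Reference: N·C⁻¹ = kg·m·s⁻²·(s·A)⁻¹ = kg·m·s⁻³·A⁻¹.
Each option:
  (A) [A] · [kg·m²·s⁻³·A⁻²] = kg·m²·s⁻³·A⁻¹
  (B) J·s⁻¹·m⁻¹·K⁻¹ = N·m·s⁻¹·m⁻¹·K⁻¹ = kg·m·s⁻³·K⁻¹
  (C) [magnetic flux] = kg·m²·s⁻²·A⁻¹
  (D) [m·s⁻¹] · [kg·s⁻²·A⁻¹] = kg·m·s⁻³·A⁻¹  ← same
  (E) kg·m²·s⁻³·A⁻²
Only (D) matches kg·m·s⁻³·A⁻¹.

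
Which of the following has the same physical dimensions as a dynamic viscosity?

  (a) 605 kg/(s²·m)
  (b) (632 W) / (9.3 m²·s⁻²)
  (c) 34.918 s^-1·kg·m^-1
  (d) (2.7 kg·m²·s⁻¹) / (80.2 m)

Reference: [dynamic viscosity] = kg·m⁻¹·s⁻¹.
Each option:
  (a) kg·m⁻¹·s⁻²
  (b) [kg·m²·s⁻³] / [m²·s⁻²] = kg·s⁻¹
  (c) kg·m⁻¹·s⁻¹  ← same
  (d) [kg·m²·s⁻¹] / [m] = kg·m·s⁻¹
Only (c) matches kg·m⁻¹·s⁻¹.

(c)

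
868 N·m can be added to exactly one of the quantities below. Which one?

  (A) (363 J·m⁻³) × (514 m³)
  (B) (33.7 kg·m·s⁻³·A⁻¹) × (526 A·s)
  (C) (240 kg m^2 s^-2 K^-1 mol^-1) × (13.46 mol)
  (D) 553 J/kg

Reference: N·m = kg·m·s⁻²·m = kg·m²·s⁻².
Each option:
  (A) [kg·m⁻¹·s⁻²] · [m³] = kg·m²·s⁻²  ← same
  (B) [kg·m·s⁻³·A⁻¹] · [s·A] = kg·m·s⁻²
  (C) [kg·m²·s⁻²·K⁻¹·mol⁻¹] · [mol] = kg·m²·s⁻²·K⁻¹
  (D) J·kg⁻¹ = N·m·kg⁻¹ = m²·s⁻²
Only (A) matches kg·m²·s⁻².

(A)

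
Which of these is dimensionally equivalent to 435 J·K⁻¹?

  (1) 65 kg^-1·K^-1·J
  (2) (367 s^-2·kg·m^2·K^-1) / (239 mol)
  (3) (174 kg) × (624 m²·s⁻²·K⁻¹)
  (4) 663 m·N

(3)

Reference: J·K⁻¹ = N·m·K⁻¹ = kg·m²·s⁻²·K⁻¹.
Each option:
  (1) J·kg⁻¹·K⁻¹ = N·m·kg⁻¹·K⁻¹ = m²·s⁻²·K⁻¹
  (2) [kg·m²·s⁻²·K⁻¹] / [mol] = kg·m²·s⁻²·K⁻¹·mol⁻¹
  (3) [kg] · [m²·s⁻²·K⁻¹] = kg·m²·s⁻²·K⁻¹  ← same
  (4) N·m = kg·m·s⁻²·m = kg·m²·s⁻²
Only (3) matches kg·m²·s⁻²·K⁻¹.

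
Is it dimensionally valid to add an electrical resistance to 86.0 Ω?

Expand each in SI base units:
  an electrical resistance:  [electrical resistance] = kg·m²·s⁻³·A⁻²
  86.0 Ω:  Ω = V·A⁻¹ = kg·m²·s⁻³·A⁻²
Both are kg·m²·s⁻³·A⁻², so they have the same dimensions and can be added.

Yes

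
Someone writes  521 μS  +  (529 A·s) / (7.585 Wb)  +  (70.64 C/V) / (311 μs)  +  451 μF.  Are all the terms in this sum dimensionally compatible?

Work out the base dimensions of each:
  521 μS:  S = Ω⁻¹ = kg⁻¹·m⁻²·s³·A²
  (529 A·s) / (7.585 Wb):  [s·A] / [kg·m²·s⁻²·A⁻¹] = kg⁻¹·m⁻²·s³·A²
  (70.64 C/V) / (311 μs):  [kg⁻¹·m⁻²·s⁴·A²] / [s] = kg⁻¹·m⁻²·s³·A²
  451 μF:  F = C·V⁻¹ = kg⁻¹·m⁻²·s⁴·A²
The terms do not share a single dimension (kg⁻¹·m⁻²·s³·A² vs kg⁻¹·m⁻²·s⁴·A²).

No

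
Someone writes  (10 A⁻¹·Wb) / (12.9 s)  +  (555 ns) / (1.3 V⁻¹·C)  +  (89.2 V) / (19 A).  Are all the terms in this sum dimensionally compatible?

Expand each in SI base units:
  (10 A⁻¹·Wb) / (12.9 s):  [kg·m²·s⁻²·A⁻²] / [s] = kg·m²·s⁻³·A⁻²
  (555 ns) / (1.3 V⁻¹·C):  [s] / [kg⁻¹·m⁻²·s⁴·A²] = kg·m²·s⁻³·A⁻²
  (89.2 V) / (19 A):  [kg·m²·s⁻³·A⁻¹] / [A] = kg·m²·s⁻³·A⁻²
Every term reduces to kg·m²·s⁻³·A⁻².

Yes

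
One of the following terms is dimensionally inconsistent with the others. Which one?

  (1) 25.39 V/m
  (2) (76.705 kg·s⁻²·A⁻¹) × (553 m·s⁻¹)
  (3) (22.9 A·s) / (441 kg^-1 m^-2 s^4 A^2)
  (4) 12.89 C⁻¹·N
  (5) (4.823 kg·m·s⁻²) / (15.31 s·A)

(3)

Dimensions:
  (1) V·m⁻¹ = J·C⁻¹·m⁻¹ = kg·m·s⁻³·A⁻¹
  (2) [kg·s⁻²·A⁻¹] · [m·s⁻¹] = kg·m·s⁻³·A⁻¹
  (3) [s·A] / [kg⁻¹·m⁻²·s⁴·A²] = kg·m²·s⁻³·A⁻¹
  (4) N·C⁻¹ = kg·m·s⁻²·(s·A)⁻¹ = kg·m·s⁻³·A⁻¹
  (5) [kg·m·s⁻²] / [s·A] = kg·m·s⁻³·A⁻¹
All reduce to kg·m·s⁻³·A⁻¹ except (3), which is kg·m²·s⁻³·A⁻¹.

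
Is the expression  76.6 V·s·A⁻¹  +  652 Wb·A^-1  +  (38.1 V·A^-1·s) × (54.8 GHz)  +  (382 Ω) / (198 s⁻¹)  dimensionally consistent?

No

Expand each in SI base units:
  76.6 V·s·A⁻¹:  V·s·A⁻¹ = J·C⁻¹·s·A⁻¹ = kg·m²·s⁻²·A⁻²
  652 Wb·A^-1:  Wb·A⁻¹ = V·s·A⁻¹ = kg·m²·s⁻²·A⁻²
  (38.1 V·A^-1·s) × (54.8 GHz):  [kg·m²·s⁻²·A⁻²] · [s⁻¹] = kg·m²·s⁻³·A⁻²
  (382 Ω) / (198 s⁻¹):  [kg·m²·s⁻³·A⁻²] / [s⁻¹] = kg·m²·s⁻²·A⁻²
The terms do not share a single dimension (kg·m²·s⁻²·A⁻² vs kg·m²·s⁻³·A⁻²).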